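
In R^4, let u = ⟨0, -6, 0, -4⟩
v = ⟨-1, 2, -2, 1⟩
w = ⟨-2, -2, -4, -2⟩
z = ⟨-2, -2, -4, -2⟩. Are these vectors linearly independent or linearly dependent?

Two of the vectors are equal, giving an immediate dependence.

linearly dependent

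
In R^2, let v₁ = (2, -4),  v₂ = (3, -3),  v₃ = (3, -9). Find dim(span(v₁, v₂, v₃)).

Form the matrix with v₁, v₂, v₃ as columns and reduce.
Reduction leaves 2 leading entries, giving rank 2.
(With 3 elements in a 2-dimensional space the rank is at most 2.)

2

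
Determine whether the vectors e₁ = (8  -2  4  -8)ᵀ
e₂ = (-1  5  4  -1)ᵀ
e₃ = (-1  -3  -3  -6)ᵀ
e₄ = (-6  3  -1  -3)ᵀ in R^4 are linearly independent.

The matrix [e₁|e₂|e₃|e₄] has determinant 0.
A zero determinant means the columns are linearly dependent.
Indeed e₁ - 2e₂ - 2e₃ + 2e₄ = 0.

linearly dependent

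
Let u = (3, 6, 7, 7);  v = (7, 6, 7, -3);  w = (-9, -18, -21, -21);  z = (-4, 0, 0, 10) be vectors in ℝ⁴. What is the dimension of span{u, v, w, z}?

Apply Gaussian elimination to the matrix whose rows are u, v, w, z.
The echelon form has 2 nonzero rows, so the rank is 2.

dim = 2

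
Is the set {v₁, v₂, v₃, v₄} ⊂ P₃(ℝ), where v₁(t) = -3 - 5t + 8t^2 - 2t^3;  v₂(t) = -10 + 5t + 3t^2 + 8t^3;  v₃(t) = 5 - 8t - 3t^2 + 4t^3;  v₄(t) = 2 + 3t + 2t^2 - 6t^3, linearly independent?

Take coordinates with respect to the standard basis {1, t, …, t^3}.
Row-reduce the matrix whose columns are v₁, v₂, v₃, v₄.
The reduction yields 4 nonzero rows, so the rank is 4.
Since rank = 4 (the number of vectors), the set is linearly independent.

linearly independent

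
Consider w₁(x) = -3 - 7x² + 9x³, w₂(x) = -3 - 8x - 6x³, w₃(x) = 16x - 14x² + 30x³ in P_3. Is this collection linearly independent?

linearly dependent

Write each element as a coordinate vector in ℝ⁴ using {1, x, …, x³}.
Place the vectors as rows of a 3×4 matrix and reduce to echelon form.
The reduction yields 2 nonzero rows, so the rank is 2.
Since rank 2 < 3, the set is linearly dependent.
Indeed 2w₁ - 2w₂ - w₃ = 0.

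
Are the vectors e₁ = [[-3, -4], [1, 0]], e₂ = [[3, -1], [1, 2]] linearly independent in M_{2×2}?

Write each element as a coordinate vector in ℝ⁴ using {E₁₁, E₁₂, E₂₁, E₂₂}.
Place the vectors as rows of a 2×4 matrix and reduce to echelon form.
The reduction yields 2 nonzero rows, so the rank is 2.
Since rank = 2 (the number of vectors), the set is linearly independent.

linearly independent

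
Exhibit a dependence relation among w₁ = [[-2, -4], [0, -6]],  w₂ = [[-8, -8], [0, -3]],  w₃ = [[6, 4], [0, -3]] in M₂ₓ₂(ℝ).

w₁ - w₂ - w₃ = 0

Pass to coordinate vectors relative to the basis {E₁₁, E₁₂, E₂₁, E₂₂}.
Write the vectors as columns of a matrix and find a nonzero vector in its null space.
The free variable yields coefficients (1, -1, -1) (any nonzero multiple also works).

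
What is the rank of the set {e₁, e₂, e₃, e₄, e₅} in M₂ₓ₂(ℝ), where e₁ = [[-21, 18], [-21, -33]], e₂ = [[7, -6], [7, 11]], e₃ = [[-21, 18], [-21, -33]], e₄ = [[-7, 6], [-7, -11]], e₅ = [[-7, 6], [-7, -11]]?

1

Use coordinates relative to {E₁₁, E₁₂, E₂₁, E₂₂}.
Row-reduce the 5×4 matrix with these as rows.
Reduction leaves 1 leading entry, giving rank 1.
(With 5 elements in a 4-dimensional space the rank is at most 4.)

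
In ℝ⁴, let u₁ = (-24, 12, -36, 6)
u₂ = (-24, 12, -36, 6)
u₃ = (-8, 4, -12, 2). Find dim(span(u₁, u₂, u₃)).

1

Row-reduce the 3×4 matrix with these as rows.
Reduction leaves 1 leading entry, giving rank 1.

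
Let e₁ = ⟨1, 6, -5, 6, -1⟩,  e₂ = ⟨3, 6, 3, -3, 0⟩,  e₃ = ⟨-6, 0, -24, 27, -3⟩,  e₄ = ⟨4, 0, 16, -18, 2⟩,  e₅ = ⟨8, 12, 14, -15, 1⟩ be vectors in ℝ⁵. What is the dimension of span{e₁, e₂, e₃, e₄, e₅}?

2

Row-reduce the 5×5 matrix with these as rows.
There are 2 pivot columns, so rank = 2.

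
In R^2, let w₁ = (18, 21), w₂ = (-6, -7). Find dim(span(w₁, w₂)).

dim = 1

Apply Gaussian elimination to the matrix whose rows are w₁, w₂.
Exactly 1 pivot survives; hence the rank is 1.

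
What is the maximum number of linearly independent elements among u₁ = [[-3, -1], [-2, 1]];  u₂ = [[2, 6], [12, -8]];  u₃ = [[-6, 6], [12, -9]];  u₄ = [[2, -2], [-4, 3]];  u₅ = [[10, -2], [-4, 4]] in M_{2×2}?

Pass to coordinate vectors with respect to the basis {E₁₁, E₁₂, E₂₁, E₂₂}.
Put the 4×5 matrix [u₁|u₂|u₃|u₄|u₅] into echelon form.
The echelon form has 2 nonzero rows, so the rank is 2.
(With 5 elements in a 4-dimensional space the rank is at most 4.)

2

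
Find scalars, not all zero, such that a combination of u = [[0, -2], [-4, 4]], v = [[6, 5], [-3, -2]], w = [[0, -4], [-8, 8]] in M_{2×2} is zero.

Take coordinates with respect to {E₁₁, E₁₂, E₂₁, E₂₂}.
Write the vectors as columns of a matrix and find a nonzero vector in its null space.
One solution (up to scaling) is (2, 0, -1).

2u - w = 0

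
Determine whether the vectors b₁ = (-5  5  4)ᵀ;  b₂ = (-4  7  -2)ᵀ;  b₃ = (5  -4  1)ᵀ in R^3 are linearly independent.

linearly independent

Form the 3×3 matrix with these as columns; its determinant is -101.
A nonzero determinant means the columns are linearly independent.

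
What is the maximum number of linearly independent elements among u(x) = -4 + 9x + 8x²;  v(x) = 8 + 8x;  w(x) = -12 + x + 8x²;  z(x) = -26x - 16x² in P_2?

2

Use coordinates relative to {1, x, x²}.
Form the matrix with u, v, w, z as columns and reduce.
There are 2 pivot columns, so rank = 2.
(With 4 elements in a 3-dimensional space the rank is at most 3.)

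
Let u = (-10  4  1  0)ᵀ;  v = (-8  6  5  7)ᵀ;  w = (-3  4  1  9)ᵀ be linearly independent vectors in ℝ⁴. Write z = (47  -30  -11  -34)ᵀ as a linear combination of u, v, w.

Since u, v, w are independent, the coefficients expressing z are uniquely determined by a linear system.
Back-substitution yields (a₁, a₂, a₃) = (-3, -1, -3).

z = -3u - v - 3w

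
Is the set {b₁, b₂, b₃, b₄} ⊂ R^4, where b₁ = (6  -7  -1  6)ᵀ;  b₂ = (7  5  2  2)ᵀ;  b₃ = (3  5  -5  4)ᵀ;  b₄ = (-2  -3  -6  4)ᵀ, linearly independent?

Place the vectors as rows of a 4×4 matrix and reduce to echelon form.
The reduction yields 4 nonzero rows, so the rank is 4.
Since rank = 4 (the number of vectors), the set is linearly independent.

linearly independent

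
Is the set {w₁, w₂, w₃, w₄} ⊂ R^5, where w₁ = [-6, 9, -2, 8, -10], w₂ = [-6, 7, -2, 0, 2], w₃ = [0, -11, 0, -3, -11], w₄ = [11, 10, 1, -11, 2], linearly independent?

linearly independent

Row-reduce the matrix whose columns are w₁, w₂, w₃, w₄.
The reduction yields 4 nonzero rows, so the rank is 4.
Since rank = 4 (the number of vectors), the set is linearly independent.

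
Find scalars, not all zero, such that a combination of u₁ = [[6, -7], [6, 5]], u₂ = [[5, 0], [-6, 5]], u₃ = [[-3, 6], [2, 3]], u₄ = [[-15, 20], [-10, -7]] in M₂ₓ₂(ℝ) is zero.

Write each element as a vector in ℝ⁴ using {E₁₁, E₁₂, E₂₁, E₂₂}.
Solve the homogeneous system with u₁, u₂, u₃, u₄ as columns by row-reducing the coefficient matrix.
The free variable yields coefficients (2, 0, -1, 1) (any nonzero multiple also works).

2u₁ - u₃ + u₄ = 0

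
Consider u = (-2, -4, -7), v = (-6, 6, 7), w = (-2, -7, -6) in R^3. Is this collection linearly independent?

Place the vectors as rows of a 3×3 matrix and reduce to echelon form.
The reduction yields 3 nonzero rows, so the rank is 3.
Since rank = 3 (the number of vectors), the set is linearly independent.

linearly independent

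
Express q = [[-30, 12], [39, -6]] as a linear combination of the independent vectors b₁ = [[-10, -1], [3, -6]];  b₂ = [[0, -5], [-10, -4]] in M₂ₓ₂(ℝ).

q = 3b₁ - 3b₂

Work in coordinates with respect to the standard basis {E₁₁, E₁₂, E₂₁, E₂₂}.
Since b₁, b₂ are independent, the coefficients expressing q are uniquely determined by a linear system.
Row-reducing the augmented matrix gives the unique coefficients (c₁, c₂) = (3, -3).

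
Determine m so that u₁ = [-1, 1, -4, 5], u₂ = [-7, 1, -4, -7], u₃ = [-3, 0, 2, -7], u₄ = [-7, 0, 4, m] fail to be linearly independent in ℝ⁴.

Place the vectors as rows of a 4×4 matrix; dependence ⇔ determinant zero.
The determinant works out to 12*m + 192.
This vanishes exactly when m = -16.

m = -16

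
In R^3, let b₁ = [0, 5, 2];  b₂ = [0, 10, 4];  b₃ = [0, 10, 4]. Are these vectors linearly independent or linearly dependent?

linearly dependent

The matrix [b₁|b₂|b₃] has determinant 0.
A zero determinant means the columns are linearly dependent.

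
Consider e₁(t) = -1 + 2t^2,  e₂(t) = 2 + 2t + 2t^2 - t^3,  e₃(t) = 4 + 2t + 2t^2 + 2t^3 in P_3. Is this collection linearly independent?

Take coordinates with respect to the standard basis {1, t, …, t^3}.
Place the vectors as rows of a 3×4 matrix and reduce to echelon form.
The reduction yields 3 nonzero rows, so the rank is 3.
Since rank = 3 (the number of vectors), the set is linearly independent.

linearly independent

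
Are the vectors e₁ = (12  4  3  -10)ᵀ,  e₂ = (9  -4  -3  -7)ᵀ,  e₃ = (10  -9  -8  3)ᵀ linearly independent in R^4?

linearly independent

Place the vectors as rows of a 3×4 matrix and reduce to echelon form.
The reduction yields 3 nonzero rows, so the rank is 3.
Since rank = 3 (the number of vectors), the set is linearly independent.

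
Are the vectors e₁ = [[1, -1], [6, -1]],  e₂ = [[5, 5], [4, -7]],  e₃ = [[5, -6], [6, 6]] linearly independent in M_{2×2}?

linearly independent

Take coordinates with respect to the standard basis {E₁₁, E₁₂, E₂₁, E₂₂}.
Row-reduce the matrix whose columns are e₁, e₂, e₃.
The reduction yields 3 nonzero rows, so the rank is 3.
Since rank = 3 (the number of vectors), the set is linearly independent.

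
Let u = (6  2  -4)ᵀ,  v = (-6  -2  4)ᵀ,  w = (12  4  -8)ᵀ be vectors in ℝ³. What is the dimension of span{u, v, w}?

dim = 1

Row-reduce the 3×3 matrix with these as rows.
Exactly 1 pivot survives; hence the rank is 1.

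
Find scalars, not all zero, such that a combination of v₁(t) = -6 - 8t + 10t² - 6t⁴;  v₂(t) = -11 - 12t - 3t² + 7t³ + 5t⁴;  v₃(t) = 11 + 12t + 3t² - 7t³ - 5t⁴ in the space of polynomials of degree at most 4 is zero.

Write each element as a vector in ℝ⁵ using {1, t, …, t⁴}.
Write the vectors as columns of a matrix and find a nonzero vector in its null space.
A generator of the null space is (0, 1, 1).

v₂ + v₃ = 0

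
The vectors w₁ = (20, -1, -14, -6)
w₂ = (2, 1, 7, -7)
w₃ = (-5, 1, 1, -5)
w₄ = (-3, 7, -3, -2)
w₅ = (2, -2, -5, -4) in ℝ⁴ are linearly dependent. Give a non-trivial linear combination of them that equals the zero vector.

Row-reduce the matrix with w₁, w₂, w₃, w₄, w₅ as columns; the null space gives the coefficients.
The free variable yields coefficients (1, -1, 3, -1, -3) (any nonzero multiple also works).

w₁ - w₂ + 3w₃ - w₄ - 3w₅ = 0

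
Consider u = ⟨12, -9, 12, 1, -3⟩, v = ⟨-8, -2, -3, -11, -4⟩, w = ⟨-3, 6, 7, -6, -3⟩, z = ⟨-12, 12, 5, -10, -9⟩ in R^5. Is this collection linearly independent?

Place the vectors as rows of a 4×5 matrix and reduce to echelon form.
The reduction yields 4 nonzero rows, so the rank is 4.
Since rank = 4 (the number of vectors), the set is linearly independent.

linearly independent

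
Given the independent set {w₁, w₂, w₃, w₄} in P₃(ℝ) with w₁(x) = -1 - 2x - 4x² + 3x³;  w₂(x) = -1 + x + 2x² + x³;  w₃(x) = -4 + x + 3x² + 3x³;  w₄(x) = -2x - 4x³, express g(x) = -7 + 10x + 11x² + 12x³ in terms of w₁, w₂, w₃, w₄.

Take coordinate vectors relative to {1, x, …, x³}.
Since w₁, w₂, w₃, w₄ are independent, the coefficients expressing g are uniquely determined by a linear system.
The system has the unique solution (α₁, …, α₄) = (-2, -3, 3, -3).

g = -2w₁ - 3w₂ + 3w₃ - 3w₄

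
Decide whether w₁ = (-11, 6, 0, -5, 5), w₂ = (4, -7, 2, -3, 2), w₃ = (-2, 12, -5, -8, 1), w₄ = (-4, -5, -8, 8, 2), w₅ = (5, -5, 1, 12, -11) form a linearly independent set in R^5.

linearly independent

Place the vectors as rows of a 5×5 matrix and reduce to echelon form.
The reduction yields 5 nonzero rows, so the rank is 5.
Since rank = 5 (the number of vectors), the set is linearly independent.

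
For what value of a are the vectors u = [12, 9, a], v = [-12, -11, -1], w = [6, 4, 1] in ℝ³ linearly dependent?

The set is linearly dependent precisely when det[u; v; w] = 0.
The determinant works out to 18*a - 30.
This vanishes exactly when a = 5/3.

a = 5/3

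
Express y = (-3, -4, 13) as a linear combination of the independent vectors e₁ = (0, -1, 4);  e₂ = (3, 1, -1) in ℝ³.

Set up the augmented matrix [e₁ | e₂ | y] and row-reduce.
The system has the unique solution (a₁, a₂) = (3, -1).

y = 3e₁ - e₂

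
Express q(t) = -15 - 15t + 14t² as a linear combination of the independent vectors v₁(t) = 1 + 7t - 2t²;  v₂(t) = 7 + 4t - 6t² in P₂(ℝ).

q = -v₁ - 2v₂

Identify each element with its coordinate vector in ℝ³ via {1, t, t²}.
Since v₁, v₂ are independent, the coefficients expressing q are uniquely determined by a linear system.
Back-substitution yields (α₁, α₂) = (-1, -2).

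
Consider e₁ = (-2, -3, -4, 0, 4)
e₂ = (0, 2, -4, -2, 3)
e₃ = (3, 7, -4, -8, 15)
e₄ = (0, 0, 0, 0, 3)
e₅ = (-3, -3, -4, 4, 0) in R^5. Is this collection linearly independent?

linearly dependent

The matrix [e₁|e₂|e₃|e₄|e₅] has determinant 0.
A zero determinant means the columns are linearly dependent.
Indeed 2e₂ - e₃ + 3e₄ - e₅ = 0.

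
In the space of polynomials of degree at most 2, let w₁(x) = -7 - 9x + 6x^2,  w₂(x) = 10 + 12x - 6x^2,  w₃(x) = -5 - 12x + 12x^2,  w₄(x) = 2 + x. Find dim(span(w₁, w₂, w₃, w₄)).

Represent each element by its coordinate vector in ℝ³.
Apply Gaussian elimination to the matrix whose rows are w₁, w₂, w₃, w₄.
Reduction leaves 3 leading entries, giving rank 3.
(With 4 elements in a 3-dimensional space the rank is at most 3.)

3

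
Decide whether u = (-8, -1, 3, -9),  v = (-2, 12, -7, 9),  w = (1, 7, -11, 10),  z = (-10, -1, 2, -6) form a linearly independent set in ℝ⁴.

linearly independent

The matrix [u|v|w|z] has determinant 2688.
A nonzero determinant means the columns are linearly independent.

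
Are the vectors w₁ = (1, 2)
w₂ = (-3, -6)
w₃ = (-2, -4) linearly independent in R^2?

linearly dependent

There are 3 vectors in a 2-dimensional space, so they cannot be linearly independent.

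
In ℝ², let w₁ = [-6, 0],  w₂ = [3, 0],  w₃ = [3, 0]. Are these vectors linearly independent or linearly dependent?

There are 3 vectors in a 2-dimensional space, so they cannot be linearly independent.

linearly dependent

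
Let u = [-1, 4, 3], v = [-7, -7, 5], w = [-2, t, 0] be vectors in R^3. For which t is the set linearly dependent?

The set is linearly dependent precisely when det[u; v; w] = 0.
Expanding, det = -16*t - 82.
Solving -16*t - 82 = 0 yields t = -41/8.

t = -41/8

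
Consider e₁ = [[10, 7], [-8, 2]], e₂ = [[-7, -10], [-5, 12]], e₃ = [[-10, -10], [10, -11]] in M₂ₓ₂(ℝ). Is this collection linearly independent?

linearly independent

Take coordinates with respect to the standard basis {E₁₁, E₁₂, E₂₁, E₂₂}.
Place the vectors as rows of a 3×4 matrix and reduce to echelon form.
The reduction yields 3 nonzero rows, so the rank is 3.
Since rank = 3 (the number of vectors), the set is linearly independent.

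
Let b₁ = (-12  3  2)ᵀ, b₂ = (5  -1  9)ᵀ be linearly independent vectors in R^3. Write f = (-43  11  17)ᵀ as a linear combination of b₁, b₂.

Solve the system with b₁, b₂ as columns and f as the right-hand side.
Back-substitution yields (α₁, α₂) = (4, 1).

f = 4b₁ + b₂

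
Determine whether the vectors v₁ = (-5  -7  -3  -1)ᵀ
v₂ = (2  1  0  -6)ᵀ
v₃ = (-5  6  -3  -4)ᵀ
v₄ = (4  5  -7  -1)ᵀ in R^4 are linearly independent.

linearly independent

Place the vectors as rows of a 4×4 matrix and reduce to echelon form.
The reduction yields 4 nonzero rows, so the rank is 4.
Since rank = 4 (the number of vectors), the set is linearly independent.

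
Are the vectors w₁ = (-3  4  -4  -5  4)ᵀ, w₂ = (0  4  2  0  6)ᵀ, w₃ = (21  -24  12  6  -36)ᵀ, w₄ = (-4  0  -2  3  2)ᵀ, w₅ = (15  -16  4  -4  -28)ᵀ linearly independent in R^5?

linearly dependent

Form the 5×5 matrix with these as columns; its determinant is 0.
A zero determinant means the columns are linearly dependent.
Indeed 3w₁ + 3w₂ + w₃ + 3w₄ = 0.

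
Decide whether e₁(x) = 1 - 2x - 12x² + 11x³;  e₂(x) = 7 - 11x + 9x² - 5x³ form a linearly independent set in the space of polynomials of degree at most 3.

Write each element as a coordinate vector in ℝ⁴ using {1, x, …, x³}.
Row-reduce the matrix whose columns are e₁, e₂.
The reduction yields 2 nonzero rows, so the rank is 2.
Since rank = 2 (the number of vectors), the set is linearly independent.

linearly independent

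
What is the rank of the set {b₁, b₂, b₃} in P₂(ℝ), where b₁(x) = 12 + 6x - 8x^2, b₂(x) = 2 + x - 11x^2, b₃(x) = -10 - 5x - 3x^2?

Pass to coordinate vectors with respect to the basis {1, x, x^2}.
Put the 3×3 matrix [b₁|b₂|b₃] into echelon form.
There are 2 pivot columns, so rank = 2.

rank 2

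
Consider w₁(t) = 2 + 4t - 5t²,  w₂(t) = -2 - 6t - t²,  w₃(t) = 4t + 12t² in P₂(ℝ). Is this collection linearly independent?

Take coordinates with respect to the standard basis {1, t, t²}.
The matrix [w₁|w₂|w₃] has determinant 0.
A zero determinant means the columns are linearly dependent.

linearly dependent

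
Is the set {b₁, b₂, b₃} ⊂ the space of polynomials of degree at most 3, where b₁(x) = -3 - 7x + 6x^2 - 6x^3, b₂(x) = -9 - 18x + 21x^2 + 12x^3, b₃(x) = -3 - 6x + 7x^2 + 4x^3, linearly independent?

Take coordinates with respect to the standard basis {1, x, …, x^3}.
Row-reduce the matrix whose columns are b₁, b₂, b₃.
The reduction yields 2 nonzero rows, so the rank is 2.
Since rank 2 < 3, the set is linearly dependent.

linearly dependent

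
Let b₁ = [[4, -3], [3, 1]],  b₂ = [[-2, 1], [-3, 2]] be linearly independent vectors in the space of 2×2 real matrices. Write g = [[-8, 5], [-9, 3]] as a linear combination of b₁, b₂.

g = -b₁ + 2b₂

Work in coordinates with respect to the standard basis {E₁₁, E₁₂, E₂₁, E₂₂}.
Since b₁, b₂ are independent, the coefficients expressing g are uniquely determined by a linear system.
Back-substitution yields (c₁, c₂) = (-1, 2).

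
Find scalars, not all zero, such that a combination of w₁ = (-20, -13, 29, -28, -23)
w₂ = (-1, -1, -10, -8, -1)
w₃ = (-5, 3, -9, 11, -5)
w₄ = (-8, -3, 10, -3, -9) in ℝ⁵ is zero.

w₁ - w₂ + w₃ - 3w₄ = 0

Row-reduce the matrix with w₁, w₂, w₃, w₄ as columns; the null space gives the coefficients.
The free variable yields coefficients (1, -1, 1, -3) (any nonzero multiple also works).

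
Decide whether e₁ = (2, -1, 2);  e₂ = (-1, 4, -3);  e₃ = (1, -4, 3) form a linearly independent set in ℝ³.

linearly dependent

Row-reduce the matrix whose columns are e₁, e₂, e₃.
The reduction yields 2 nonzero rows, so the rank is 2.
Since rank 2 < 3, the set is linearly dependent.
Indeed e₂ + e₃ = 0.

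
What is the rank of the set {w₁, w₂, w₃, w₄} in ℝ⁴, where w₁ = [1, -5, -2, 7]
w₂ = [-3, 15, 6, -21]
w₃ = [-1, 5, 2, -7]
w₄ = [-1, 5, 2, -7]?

rank 1

Row-reduce the 4×4 matrix with these as rows.
There is 1 pivot column, so rank = 1.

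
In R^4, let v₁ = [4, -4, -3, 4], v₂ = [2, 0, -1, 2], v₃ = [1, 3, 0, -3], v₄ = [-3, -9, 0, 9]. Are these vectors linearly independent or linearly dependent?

One vector is a scalar multiple of another, so the set is dependent.

linearly dependent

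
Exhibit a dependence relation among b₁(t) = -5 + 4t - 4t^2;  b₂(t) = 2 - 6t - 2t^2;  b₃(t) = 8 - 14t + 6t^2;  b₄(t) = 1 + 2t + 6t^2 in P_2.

Write each element as a vector in ℝ³ using {1, t, t^2}.
Set up α₁b₁ + … + α₄b₄ = 0 and solve the homogeneous system.
A generator of the null space is (0, 3, -1, 2).

3b₂ - b₃ + 2b₄ = 0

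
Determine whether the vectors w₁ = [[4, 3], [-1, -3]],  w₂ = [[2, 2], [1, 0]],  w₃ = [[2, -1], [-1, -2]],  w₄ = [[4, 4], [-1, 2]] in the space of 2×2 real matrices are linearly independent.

Take coordinates with respect to the standard basis {E₁₁, E₁₂, E₂₁, E₂₂}.
The matrix [w₁|w₂|w₃|w₄] has determinant 70.
A nonzero determinant means the columns are linearly independent.

linearly independent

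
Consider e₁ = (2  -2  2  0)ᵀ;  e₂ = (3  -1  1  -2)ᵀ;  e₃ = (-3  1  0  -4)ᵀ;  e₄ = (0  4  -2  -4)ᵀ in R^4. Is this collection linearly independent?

linearly independent

Form the 4×4 matrix with these as columns; its determinant is 48.
A nonzero determinant means the columns are linearly independent.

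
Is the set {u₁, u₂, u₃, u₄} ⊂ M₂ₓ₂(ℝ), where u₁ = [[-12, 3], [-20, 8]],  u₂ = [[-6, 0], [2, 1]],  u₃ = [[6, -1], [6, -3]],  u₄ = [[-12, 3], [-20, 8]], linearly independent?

Take coordinates with respect to the standard basis {E₁₁, E₁₂, E₂₁, E₂₂}.
Row-reduce the matrix whose columns are u₁, u₂, u₃, u₄.
The reduction yields 2 nonzero rows, so the rank is 2.
Since rank 2 < 4, the set is linearly dependent.
Indeed u₁ + u₂ + 3u₃ = 0.

linearly dependent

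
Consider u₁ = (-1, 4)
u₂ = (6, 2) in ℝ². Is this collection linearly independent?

The matrix [u₁|u₂] has determinant -26.
A nonzero determinant means the columns are linearly independent.

linearly independent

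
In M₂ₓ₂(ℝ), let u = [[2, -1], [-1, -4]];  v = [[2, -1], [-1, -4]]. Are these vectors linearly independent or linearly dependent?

Take coordinates with respect to the standard basis {E₁₁, E₁₂, E₂₁, E₂₂}.
Place the vectors as rows of a 2×4 matrix and reduce to echelon form.
The reduction yields 1 nonzero row, so the rank is 1.
Since rank 1 < 2, the set is linearly dependent.
Indeed u - v = 0.

linearly dependent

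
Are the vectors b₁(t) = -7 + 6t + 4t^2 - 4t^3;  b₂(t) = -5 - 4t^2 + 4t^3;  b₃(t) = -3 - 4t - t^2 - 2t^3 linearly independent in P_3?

Write each element as a coordinate vector in ℝ⁴ using {1, t, …, t^3}.
Place the vectors as rows of a 3×4 matrix and reduce to echelon form.
The reduction yields 3 nonzero rows, so the rank is 3.
Since rank = 3 (the number of vectors), the set is linearly independent.

linearly independent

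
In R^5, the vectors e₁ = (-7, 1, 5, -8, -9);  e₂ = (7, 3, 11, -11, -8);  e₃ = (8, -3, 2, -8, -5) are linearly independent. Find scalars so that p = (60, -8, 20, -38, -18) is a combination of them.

p = -2e₁ + 2e₂ + 4e₃

Write p = c₁e₁ + … + c₃e₃ and equate components.
Back-substitution yields (c₁, c₂, c₃) = (-2, 2, 4).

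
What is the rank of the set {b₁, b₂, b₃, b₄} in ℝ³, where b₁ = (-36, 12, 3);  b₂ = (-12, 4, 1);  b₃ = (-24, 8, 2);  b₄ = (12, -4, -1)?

Row-reduce the 4×3 matrix with these as rows.
The echelon form has 1 nonzero row, so the rank is 1.
(With 4 elements in a 3-dimensional space the rank is at most 3.)

1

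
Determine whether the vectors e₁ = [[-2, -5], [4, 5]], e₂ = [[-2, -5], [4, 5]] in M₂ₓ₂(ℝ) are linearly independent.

linearly dependent

Write each element as a coordinate vector in ℝ⁴ using {E₁₁, E₁₂, E₂₁, E₂₂}.
Two of the vectors are equal, giving an immediate dependence.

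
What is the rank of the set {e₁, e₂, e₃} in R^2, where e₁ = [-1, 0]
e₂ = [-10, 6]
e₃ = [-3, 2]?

Row-reduce the 3×2 matrix with these as rows.
Exactly 2 pivots survive; hence the rank is 2.
(With 3 elements in a 2-dimensional space the rank is at most 2.)

2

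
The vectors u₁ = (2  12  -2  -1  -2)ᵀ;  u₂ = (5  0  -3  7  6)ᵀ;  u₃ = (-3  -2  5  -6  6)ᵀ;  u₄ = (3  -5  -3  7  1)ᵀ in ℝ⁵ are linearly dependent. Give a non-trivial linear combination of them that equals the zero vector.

Row-reduce the matrix with u₁, u₂, u₃, u₄ as columns; the null space gives the coefficients.
The free variable yields coefficients (1, -1, 1, 2) (any nonzero multiple also works).

u₁ - u₂ + u₃ + 2u₄ = 0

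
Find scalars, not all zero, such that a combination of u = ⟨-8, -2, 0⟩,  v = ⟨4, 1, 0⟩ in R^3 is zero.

u + 2v = 0

Solve the homogeneous system with u, v as columns by row-reducing the coefficient matrix.
A generator of the null space is (1, 2).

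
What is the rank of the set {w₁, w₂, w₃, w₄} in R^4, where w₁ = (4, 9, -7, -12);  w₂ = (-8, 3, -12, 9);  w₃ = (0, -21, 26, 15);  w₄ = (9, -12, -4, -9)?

3

Row-reduce the 4×4 matrix with these as rows.
There are 3 pivot columns, so rank = 3.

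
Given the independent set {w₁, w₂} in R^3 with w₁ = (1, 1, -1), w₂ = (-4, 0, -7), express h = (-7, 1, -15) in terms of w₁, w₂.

h = w₁ + 2w₂

Solve the system with w₁, w₂ as columns and h as the right-hand side.
Back-substitution yields (α₁, α₂) = (1, 2).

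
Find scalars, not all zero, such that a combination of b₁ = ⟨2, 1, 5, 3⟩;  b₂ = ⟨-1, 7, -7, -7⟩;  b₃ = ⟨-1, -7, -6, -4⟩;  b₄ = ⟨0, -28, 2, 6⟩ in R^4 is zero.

2b₂ - 2b₃ + b₄ = 0

Row-reduce the matrix with b₁, b₂, b₃, b₄ as columns; the null space gives the coefficients.
The free variable yields coefficients (0, 2, -2, 1) (any nonzero multiple also works).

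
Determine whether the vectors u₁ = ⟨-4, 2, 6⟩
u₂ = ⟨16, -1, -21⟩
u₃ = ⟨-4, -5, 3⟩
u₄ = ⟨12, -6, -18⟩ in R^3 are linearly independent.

There are 4 vectors in a 3-dimensional space, so they cannot be linearly independent.

linearly dependent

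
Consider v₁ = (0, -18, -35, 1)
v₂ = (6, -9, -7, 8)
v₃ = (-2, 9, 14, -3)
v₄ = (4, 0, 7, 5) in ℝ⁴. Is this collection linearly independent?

Row-reduce the matrix whose columns are v₁, v₂, v₃, v₄.
The reduction yields 2 nonzero rows, so the rank is 2.
Since rank 2 < 4, the set is linearly dependent.
Indeed v₁ + v₂ + 3v₃ = 0.

linearly dependent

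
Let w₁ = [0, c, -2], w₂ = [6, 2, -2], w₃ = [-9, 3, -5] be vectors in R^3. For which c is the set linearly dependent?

c = 3/2

Dependence holds iff the 3×3 matrix [w₁ w₂ w₃] is singular.
The determinant works out to 48*c - 72.
This vanishes exactly when c = 3/2.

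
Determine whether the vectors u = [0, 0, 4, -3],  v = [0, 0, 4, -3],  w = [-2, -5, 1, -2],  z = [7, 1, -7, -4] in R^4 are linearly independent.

Two of the vectors are equal, giving an immediate dependence.

linearly dependent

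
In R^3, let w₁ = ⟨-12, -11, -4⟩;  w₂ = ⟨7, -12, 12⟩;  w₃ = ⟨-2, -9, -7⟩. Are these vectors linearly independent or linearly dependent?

linearly independent

The matrix [w₁|w₂|w₃] has determinant -2231.
A nonzero determinant means the columns are linearly independent.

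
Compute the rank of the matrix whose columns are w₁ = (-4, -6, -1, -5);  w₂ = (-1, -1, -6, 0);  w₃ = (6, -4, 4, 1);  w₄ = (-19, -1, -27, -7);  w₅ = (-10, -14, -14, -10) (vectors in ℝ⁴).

Row-reduce the 5×4 matrix with these as rows.
Reduction leaves 3 leading entries, giving rank 3.
(With 5 elements in a 4-dimensional space the rank is at most 4.)

rank 3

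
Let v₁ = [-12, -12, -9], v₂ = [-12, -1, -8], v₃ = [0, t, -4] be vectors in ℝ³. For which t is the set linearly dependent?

The vectors are dependent exactly when the determinant of the matrix with rows v₁, v₂, v₃ vanishes.
The determinant works out to 12*t + 528.
Setting this to zero gives t = -44.

t = -44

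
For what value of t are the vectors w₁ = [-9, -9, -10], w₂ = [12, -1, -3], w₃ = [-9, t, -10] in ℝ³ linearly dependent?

The set is linearly dependent precisely when det[w₁; w₂; w₃] = 0.
Cofactor expansion gives det = -147*t - 1323.
Solving -147*t - 1323 = 0 yields t = -9.

t = -9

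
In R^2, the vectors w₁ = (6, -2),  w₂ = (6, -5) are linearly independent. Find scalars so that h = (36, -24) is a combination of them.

Write h = c₁w₁ + c₂w₂ and equate components.
The system has the unique solution (c₁, c₂) = (2, 4).

h = 2w₁ + 4w₂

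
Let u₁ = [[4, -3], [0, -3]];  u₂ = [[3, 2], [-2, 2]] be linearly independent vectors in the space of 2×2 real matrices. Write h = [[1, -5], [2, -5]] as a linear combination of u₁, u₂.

Take coordinate vectors relative to {E₁₁, E₁₂, E₂₁, E₂₂}.
Write h = c₁u₁ + c₂u₂ and equate components.
Row-reducing the augmented matrix gives the unique coefficients (c₁, c₂) = (1, -1).

h = u₁ - u₂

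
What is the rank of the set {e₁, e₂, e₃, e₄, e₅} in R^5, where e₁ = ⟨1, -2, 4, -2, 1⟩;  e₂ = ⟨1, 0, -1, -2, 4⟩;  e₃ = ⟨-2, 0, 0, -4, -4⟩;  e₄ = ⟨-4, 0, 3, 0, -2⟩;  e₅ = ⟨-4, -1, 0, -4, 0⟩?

Form the matrix with e₁, e₂, e₃, e₄, e₅ as columns and reduce.
There are 5 pivot columns, so rank = 5.

5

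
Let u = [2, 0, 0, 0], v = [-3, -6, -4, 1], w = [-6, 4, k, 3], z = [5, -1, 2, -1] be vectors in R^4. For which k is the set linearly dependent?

The set is linearly dependent precisely when det[u; v; w; z] = 0.
The determinant works out to 14*k + 80.
Setting this to zero gives k = -40/7.

k = -40/7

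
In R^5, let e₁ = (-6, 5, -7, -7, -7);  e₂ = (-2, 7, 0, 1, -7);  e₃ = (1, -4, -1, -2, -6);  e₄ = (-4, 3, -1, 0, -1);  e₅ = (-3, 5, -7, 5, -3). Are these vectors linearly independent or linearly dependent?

linearly independent

Place the vectors as rows of a 5×5 matrix and reduce to echelon form.
The reduction yields 5 nonzero rows, so the rank is 5.
Since rank = 5 (the number of vectors), the set is linearly independent.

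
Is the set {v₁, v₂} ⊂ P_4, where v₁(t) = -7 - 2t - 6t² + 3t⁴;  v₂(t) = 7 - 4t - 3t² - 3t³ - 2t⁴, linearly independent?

Take coordinates with respect to the standard basis {1, t, …, t⁴}.
Row-reduce the matrix whose columns are v₁, v₂.
The reduction yields 2 nonzero rows, so the rank is 2.
Since rank = 2 (the number of vectors), the set is linearly independent.

linearly independent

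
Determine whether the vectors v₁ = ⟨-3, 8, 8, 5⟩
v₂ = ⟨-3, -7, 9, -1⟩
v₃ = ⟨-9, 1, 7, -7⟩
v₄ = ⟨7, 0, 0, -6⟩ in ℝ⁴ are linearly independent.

Place the vectors as rows of a 4×4 matrix and reduce to echelon form.
The reduction yields 4 nonzero rows, so the rank is 4.
Since rank = 4 (the number of vectors), the set is linearly independent.

linearly independent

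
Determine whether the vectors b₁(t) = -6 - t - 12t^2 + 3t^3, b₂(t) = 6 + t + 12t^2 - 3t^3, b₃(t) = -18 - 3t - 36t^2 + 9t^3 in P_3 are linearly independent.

linearly dependent

Write each element as a coordinate vector in ℝ⁴ using {1, t, …, t^3}.
Place the vectors as rows of a 3×4 matrix and reduce to echelon form.
The reduction yields 1 nonzero row, so the rank is 1.
Since rank 1 < 3, the set is linearly dependent.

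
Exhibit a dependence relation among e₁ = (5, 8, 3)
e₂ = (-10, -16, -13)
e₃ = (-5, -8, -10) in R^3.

Row-reduce the matrix with e₁, e₂, e₃ as columns; the null space gives the coefficients.
A generator of the null space is (1, 1, -1).

e₁ + e₂ - e₃ = 0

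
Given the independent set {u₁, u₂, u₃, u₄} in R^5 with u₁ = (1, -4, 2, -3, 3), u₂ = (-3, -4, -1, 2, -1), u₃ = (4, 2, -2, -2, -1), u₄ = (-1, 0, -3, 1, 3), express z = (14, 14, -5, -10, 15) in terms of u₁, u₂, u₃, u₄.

z = u₁ - 4u₂ + u₃ + 3u₄

Write z = a₁u₁ + … + a₄u₄ and equate components.
Back-substitution yields (a₁, …, a₄) = (1, -4, 1, 3).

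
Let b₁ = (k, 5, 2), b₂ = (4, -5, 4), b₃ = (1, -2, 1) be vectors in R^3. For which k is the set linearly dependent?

The set is linearly dependent precisely when det[b₁; b₂; b₃] = 0.
Cofactor expansion gives det = 3*k - 6.
Setting this to zero gives k = 2.

k = 2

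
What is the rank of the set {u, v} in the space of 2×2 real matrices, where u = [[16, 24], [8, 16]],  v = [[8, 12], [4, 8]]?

Represent each element by its coordinate vector in ℝ⁴.
Apply Gaussian elimination to the matrix whose rows are u, v.
Reduction leaves 1 leading entry, giving rank 1.

1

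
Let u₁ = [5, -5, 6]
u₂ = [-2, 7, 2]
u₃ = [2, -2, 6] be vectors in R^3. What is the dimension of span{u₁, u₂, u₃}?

3

Apply Gaussian elimination to the matrix whose rows are u₁, u₂, u₃.
Reduction leaves 3 leading entries, giving rank 3.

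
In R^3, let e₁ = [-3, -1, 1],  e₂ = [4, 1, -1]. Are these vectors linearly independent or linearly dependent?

linearly independent

Place the vectors as rows of a 2×3 matrix and reduce to echelon form.
The reduction yields 2 nonzero rows, so the rank is 2.
Since rank = 2 (the number of vectors), the set is linearly independent.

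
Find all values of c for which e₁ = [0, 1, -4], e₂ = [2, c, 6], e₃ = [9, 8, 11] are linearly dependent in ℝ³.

c = 8/9

The vectors are dependent exactly when the determinant of the matrix with rows e₁, e₂, e₃ vanishes.
Expanding, det = 36*c - 32.
Setting this to zero gives c = 8/9.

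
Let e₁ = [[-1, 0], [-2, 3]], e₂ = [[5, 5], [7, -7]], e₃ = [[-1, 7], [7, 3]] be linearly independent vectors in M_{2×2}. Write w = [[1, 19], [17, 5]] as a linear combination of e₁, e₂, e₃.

w = 2e₁ + e₂ + 2e₃

Identify each element with its coordinate vector in ℝ⁴ via {E₁₁, E₁₂, E₂₁, E₂₂}.
Write w = c₁e₁ + … + c₃e₃ and equate components.
Row-reducing the augmented matrix gives the unique coefficients (c₁, c₂, c₃) = (2, 1, 2).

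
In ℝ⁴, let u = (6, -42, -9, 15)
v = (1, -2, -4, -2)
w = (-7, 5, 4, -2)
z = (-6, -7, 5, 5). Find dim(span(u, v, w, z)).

3

Put the 4×4 matrix [u|v|w|z] into echelon form.
There are 3 pivot columns, so rank = 3.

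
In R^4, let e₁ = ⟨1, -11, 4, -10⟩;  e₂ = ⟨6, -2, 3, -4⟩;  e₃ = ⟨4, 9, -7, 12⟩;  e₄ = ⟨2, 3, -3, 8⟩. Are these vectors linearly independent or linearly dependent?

Row-reduce the matrix whose columns are e₁, e₂, e₃, e₄.
The reduction yields 4 nonzero rows, so the rank is 4.
Since rank = 4 (the number of vectors), the set is linearly independent.

linearly independent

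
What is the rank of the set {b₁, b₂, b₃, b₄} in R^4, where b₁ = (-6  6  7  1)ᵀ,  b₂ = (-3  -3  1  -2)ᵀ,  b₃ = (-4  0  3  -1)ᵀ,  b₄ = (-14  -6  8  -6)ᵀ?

rank 2

Row-reduce the 4×4 matrix with these as rows.
Reduction leaves 2 leading entries, giving rank 2.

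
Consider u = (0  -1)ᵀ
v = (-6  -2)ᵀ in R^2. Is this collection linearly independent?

linearly independent

The matrix [u|v] has determinant -6.
A nonzero determinant means the columns are linearly independent.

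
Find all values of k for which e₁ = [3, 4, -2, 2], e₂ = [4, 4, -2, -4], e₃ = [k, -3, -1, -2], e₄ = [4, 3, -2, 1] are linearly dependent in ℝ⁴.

k = 37/6

The set is linearly dependent precisely when det[e₁; e₂; e₃; e₄] = 0.
Expanding, det = 74 - 12*k.
This vanishes exactly when k = 37/6.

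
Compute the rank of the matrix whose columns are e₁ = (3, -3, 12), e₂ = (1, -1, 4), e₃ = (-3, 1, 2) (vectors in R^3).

2

Put the 3×3 matrix [e₁|e₂|e₃] into echelon form.
Reduction leaves 2 leading entries, giving rank 2.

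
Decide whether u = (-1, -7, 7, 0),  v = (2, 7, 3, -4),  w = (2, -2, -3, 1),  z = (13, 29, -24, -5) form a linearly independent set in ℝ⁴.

Form the 4×4 matrix with these as columns; its determinant is 0.
A zero determinant means the columns are linearly dependent.
Indeed 3u - 2v - 3w + z = 0.

linearly dependent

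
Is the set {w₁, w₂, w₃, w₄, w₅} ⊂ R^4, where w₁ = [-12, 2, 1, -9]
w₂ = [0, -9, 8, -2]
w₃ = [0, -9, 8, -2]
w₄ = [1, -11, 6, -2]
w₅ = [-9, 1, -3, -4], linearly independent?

linearly dependent

There are 5 vectors in a 4-dimensional space, so they cannot be linearly independent.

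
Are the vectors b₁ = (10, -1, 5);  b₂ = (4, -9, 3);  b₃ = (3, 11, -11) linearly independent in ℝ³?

linearly independent

Form the 3×3 matrix with these as columns; its determinant is 962.
A nonzero determinant means the columns are linearly independent.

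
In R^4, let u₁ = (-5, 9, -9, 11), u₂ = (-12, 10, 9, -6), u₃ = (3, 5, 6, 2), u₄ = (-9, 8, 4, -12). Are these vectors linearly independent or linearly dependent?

linearly independent

Form the 4×4 matrix with these as columns; its determinant is -16163.
A nonzero determinant means the columns are linearly independent.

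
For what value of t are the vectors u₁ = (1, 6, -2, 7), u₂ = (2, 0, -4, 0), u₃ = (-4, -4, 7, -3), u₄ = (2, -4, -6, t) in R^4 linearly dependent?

Place the vectors as rows of a 4×4 matrix; dependence ⇔ determinant zero.
The determinant works out to 12*t + 16.
Solving 12*t + 16 = 0 yields t = -4/3.

t = -4/3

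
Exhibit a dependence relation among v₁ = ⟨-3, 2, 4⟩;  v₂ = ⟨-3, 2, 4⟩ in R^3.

v₁ - v₂ = 0

Write the vectors as columns of a matrix and find a nonzero vector in its null space.
The free variable yields coefficients (1, -1) (any nonzero multiple also works).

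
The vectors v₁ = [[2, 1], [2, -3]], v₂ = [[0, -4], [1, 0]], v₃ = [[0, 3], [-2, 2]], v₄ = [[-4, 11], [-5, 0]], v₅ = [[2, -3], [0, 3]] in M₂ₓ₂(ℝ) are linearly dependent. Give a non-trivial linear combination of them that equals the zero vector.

v₂ + 3v₃ - v₄ - 2v₅ = 0

Write each element as a vector in ℝ⁴ using {E₁₁, E₁₂, E₂₁, E₂₂}.
Set up α₁v₁ + … + α₅v₅ = 0 and solve the homogeneous system.
The free variable yields coefficients (0, 1, 3, -1, -2) (any nonzero multiple also works).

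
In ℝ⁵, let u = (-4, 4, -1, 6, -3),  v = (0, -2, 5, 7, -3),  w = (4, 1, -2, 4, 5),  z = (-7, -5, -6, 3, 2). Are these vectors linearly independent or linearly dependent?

linearly independent

Place the vectors as rows of a 4×5 matrix and reduce to echelon form.
The reduction yields 4 nonzero rows, so the rank is 4.
Since rank = 4 (the number of vectors), the set is linearly independent.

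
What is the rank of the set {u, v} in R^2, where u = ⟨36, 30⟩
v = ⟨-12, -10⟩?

Apply Gaussian elimination to the matrix whose rows are u, v.
The echelon form has 1 nonzero row, so the rank is 1.

rank 1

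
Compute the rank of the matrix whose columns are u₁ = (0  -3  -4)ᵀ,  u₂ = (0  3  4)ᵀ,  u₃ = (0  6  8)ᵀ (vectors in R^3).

rank 1

Put the 3×3 matrix [u₁|u₂|u₃] into echelon form.
The echelon form has 1 nonzero row, so the rank is 1.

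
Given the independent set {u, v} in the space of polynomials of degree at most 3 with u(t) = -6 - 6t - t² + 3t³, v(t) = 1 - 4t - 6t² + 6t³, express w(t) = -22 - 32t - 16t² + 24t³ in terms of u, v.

Work in coordinates with respect to the standard basis {1, t, …, t³}.
Solve the system with u, v as columns and w as the right-hand side.
Row-reducing the augmented matrix gives the unique coefficients (α₁, α₂) = (4, 2).

w = 4u + 2v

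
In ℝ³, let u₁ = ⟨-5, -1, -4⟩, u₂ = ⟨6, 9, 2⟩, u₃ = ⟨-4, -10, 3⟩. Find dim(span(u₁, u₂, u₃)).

dim = 3

Form the matrix with u₁, u₂, u₃ as columns and reduce.
Reduction leaves 3 leading entries, giving rank 3.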